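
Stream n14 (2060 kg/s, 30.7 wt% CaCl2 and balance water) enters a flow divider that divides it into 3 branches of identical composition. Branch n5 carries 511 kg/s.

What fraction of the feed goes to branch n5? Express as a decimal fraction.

Fraction to n5 = 511/2060 = 0.2481.

0.248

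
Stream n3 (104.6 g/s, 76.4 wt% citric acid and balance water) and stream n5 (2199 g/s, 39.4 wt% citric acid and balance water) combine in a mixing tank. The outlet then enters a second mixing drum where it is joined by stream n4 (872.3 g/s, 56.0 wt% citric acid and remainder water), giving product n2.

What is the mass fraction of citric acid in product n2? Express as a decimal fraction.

0.452

Overall, product flow = 3175.9 g/s.
citric acid in = 104.6×0.764 + 2199×0.394 + 872.3×0.560 = 1434.8 g/s.
citric acid fraction in n2 = 0.452.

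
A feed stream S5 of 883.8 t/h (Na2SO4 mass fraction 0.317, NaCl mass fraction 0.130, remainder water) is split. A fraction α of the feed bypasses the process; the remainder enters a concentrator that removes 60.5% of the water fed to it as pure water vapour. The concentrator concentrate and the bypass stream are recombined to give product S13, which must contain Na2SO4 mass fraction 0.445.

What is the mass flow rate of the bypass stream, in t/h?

All 883.8×0.317 = 280.16 t/h of Na2SO4 reaches S13, so S13 = 280.16/0.445 = 629.58 t/h and vapour = 254.22 t/h.
The evaporator receives (1−α)·883.8 of feed at 0.553 water and removes 0.605 of that water:
0.605×0.553×(1−α)×883.8 = 254.22
(1−α) = 254.22/295.69 = 0.8597;  α = 0.1403.
Bypass flow = 0.1403×883.8 = 123.96 t/h.

124 t/h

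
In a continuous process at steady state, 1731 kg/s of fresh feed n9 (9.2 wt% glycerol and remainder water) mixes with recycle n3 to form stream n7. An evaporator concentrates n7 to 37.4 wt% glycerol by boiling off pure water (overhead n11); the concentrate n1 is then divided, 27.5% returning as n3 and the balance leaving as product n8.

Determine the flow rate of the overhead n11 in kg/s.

Overall glycerol balance (none leaves overhead): glycerol in fresh feed = glycerol in product, i.e. 1731×0.092 = (1−0.275)·n1·0.374.
n1 = 159.25/(0.374×0.725) = 587.32 kg/s.
Recycle n3 = 0.275×587.32 = 161.51 kg/s.
Combined feed n7 = 1731 + 161.51 = 1892.5 kg/s.
Overhead n11 = n7 − n1 = 1892.5 − 587.32 = 1305.2 kg/s.

1305 kg/s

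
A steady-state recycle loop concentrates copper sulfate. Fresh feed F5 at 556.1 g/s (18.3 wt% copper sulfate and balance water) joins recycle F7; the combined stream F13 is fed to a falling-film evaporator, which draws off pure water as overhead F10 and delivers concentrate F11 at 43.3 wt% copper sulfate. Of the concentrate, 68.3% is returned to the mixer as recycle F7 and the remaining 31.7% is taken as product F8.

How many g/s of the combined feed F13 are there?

Overall copper sulfate balance (none leaves overhead): copper sulfate in fresh feed = copper sulfate in product, i.e. 556.1×0.183 = (1−0.683)·F11·0.433.
F11 = 101.77/(0.433×0.317) = 741.41 g/s.
Recycle F7 = 0.683×741.41 = 506.38 g/s.
Combined feed F13 = 556.1 + 506.38 = 1062.5 g/s.

1062 g/s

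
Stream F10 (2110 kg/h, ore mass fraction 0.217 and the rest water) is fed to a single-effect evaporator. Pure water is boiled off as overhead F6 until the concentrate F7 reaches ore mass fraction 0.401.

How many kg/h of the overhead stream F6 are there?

968.2 kg/h

ore is conserved: 2110×0.217 = 457.87 kg/h all reports to the concentrate.
Concentrate = 457.87/(target fraction) = 1141.8 kg/h.
Overhead = 2110 − 1141.8 = 968.18 kg/h.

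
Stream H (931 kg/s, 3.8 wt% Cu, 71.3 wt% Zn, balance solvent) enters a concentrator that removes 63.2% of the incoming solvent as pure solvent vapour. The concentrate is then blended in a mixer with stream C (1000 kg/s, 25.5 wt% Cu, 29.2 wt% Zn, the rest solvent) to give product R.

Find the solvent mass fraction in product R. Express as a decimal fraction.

0.3017

Vapour removed = 0.632×0.249×931 = 146.51 kg/s; concentrate = 784.49 kg/s.
solvent reaching the mixer = 85.309 (from concentrate) + 1000×0.453 = 538.31 kg/s.
Product flow = 784.49 + 1000 = 1784.5 kg/s; solvent fraction = 0.3017.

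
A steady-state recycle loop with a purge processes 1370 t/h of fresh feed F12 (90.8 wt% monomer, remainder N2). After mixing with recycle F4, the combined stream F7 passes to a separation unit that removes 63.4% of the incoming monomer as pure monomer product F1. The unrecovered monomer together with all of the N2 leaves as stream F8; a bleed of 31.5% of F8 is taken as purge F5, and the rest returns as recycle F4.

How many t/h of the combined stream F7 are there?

N2 enters only via F12 and leaves only via the purge: 1370×0.092 = 0.315×(N2 in F8), and the separation unit passes all N2, so N2 in F7 = N2 in F8 = 400.13 t/h.
monomer in F7: m_A = 1370×0.908 + (1−0.315)·(1−0.634)·m_A, so m_A = 1244/0.7493 = 1660.2 t/h.
F7 = 1660.2 + 400.13 = 2060.3 t/h.

2060 t/h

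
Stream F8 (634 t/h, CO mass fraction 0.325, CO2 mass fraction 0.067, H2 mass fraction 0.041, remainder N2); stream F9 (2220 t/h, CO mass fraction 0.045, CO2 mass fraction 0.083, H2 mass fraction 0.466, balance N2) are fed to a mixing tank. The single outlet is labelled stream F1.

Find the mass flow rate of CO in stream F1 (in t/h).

CO out = CO in = 634×0.325 + 2220×0.045 = 305.95 t/h.

305.9 t/h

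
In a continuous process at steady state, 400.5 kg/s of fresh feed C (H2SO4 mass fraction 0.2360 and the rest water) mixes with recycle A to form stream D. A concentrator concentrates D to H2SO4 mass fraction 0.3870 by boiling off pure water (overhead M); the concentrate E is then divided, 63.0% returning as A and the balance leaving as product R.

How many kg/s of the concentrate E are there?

660.1 kg/s

Overall H2SO4 balance (none leaves overhead): H2SO4 in fresh feed = H2SO4 in product, i.e. 400.5×0.236 = (1−0.630)·E·0.387.
E = 94.518/(0.387×0.370) = 660.09 kg/s.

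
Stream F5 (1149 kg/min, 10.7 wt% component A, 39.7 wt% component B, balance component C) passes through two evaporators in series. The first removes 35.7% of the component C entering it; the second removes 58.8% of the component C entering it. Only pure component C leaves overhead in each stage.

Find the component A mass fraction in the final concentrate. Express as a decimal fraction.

0.1684

component C in feed = 1149×0.496 = 569.9 kg/min.
After stage 1: component C left = (1−0.357)×569.9 = 366.45; stream total = 945.54 kg/min.
After stage 2: component C left = (1−0.588)×366.45 = 150.98; final concentrate = 730.07 kg/min.
component A fraction = 122.94/730.07 = 0.1684.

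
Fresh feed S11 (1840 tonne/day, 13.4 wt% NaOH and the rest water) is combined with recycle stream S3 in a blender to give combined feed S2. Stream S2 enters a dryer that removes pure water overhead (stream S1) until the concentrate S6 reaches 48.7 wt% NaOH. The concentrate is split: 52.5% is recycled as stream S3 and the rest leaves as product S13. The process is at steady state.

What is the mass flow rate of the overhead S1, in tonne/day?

1334 tonne/day

Overall NaOH balance (none leaves overhead): NaOH in fresh feed = NaOH in product, i.e. 1840×0.134 = (1−0.525)·S6·0.487.
S6 = 246.56/(0.487×0.475) = 1065.9 tonne/day.
Recycle S3 = 0.525×1065.9 = 559.58 tonne/day.
Combined feed S2 = 1840 + 559.58 = 2399.6 tonne/day.
Overhead S1 = S2 − S6 = 2399.6 − 1065.9 = 1333.7 tonne/day.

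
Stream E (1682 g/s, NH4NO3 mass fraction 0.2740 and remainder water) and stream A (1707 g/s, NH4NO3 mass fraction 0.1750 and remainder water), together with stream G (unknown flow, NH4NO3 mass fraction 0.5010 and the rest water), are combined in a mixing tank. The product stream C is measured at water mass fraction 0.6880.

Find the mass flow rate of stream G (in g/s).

1576 g/s

Let G be the unknown flow. Total out = 3389 + G.
water balance: 2629.4 + 0.499·G = 0.688·(3389 + G)
(0.499 − 0.688)·G = 0.688×3389 − 2629.4 = -297.78
G = -297.78 / -0.189 = 1575.5 g/s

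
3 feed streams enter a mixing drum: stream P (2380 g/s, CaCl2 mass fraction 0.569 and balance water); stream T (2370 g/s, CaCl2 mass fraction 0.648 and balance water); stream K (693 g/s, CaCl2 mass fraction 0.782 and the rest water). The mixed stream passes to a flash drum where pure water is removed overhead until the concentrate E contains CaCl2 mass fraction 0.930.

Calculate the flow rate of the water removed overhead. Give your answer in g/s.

1753 g/s

CaCl2 entering = 2380×0.569 + 2370×0.648 + 693×0.782 = 3431.9 g/s.
All CaCl2 reports to E, so E = 3431.9/0.930 = 3690.2 g/s.
Total feed = 5443 g/s; overhead = 5443 − 3690.2 = 1752.8 g/s.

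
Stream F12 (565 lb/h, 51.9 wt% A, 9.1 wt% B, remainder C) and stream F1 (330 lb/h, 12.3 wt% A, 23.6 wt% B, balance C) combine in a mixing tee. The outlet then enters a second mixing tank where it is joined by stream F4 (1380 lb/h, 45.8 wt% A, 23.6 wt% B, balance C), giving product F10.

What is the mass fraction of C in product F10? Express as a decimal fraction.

Overall, product flow = 2275 lb/h.
C in = 565×0.390 + 330×0.641 + 1380×0.306 = 854.16 lb/h.
C fraction in F10 = 0.375.

0.375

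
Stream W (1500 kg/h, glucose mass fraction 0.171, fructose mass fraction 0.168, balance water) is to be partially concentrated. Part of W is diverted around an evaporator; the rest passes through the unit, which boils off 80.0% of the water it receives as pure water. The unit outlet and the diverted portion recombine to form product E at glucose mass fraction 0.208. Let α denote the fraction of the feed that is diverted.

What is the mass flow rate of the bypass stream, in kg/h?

All 1500×0.171 = 256.5 kg/h of glucose reaches E, so E = 256.5/0.208 = 1233.2 kg/h and vapour = 266.83 kg/h.
The evaporator receives (1−α)·1500 of feed at 0.661 water and removes 0.800 of that water:
0.800×0.661×(1−α)×1500 = 266.83
(1−α) = 266.83/793.2 = 0.3364;  α = 0.6636.
Bypass flow = 0.6636×1500 = 995.41 kg/h.

995.4 kg/h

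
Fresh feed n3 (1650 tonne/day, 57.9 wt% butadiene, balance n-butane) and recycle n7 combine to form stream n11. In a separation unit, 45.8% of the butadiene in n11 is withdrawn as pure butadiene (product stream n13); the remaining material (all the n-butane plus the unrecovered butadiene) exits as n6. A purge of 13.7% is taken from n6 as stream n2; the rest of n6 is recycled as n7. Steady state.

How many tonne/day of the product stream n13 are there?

butadiene in n11: m_A = 1650×0.579 + (1−0.137)·(1−0.458)·m_A, so m_A = 955.35/0.5323 = 1794.9 tonne/day.
Product n13 = 0.458×1794.9 = 822.07 tonne/day.

822.1 tonne/day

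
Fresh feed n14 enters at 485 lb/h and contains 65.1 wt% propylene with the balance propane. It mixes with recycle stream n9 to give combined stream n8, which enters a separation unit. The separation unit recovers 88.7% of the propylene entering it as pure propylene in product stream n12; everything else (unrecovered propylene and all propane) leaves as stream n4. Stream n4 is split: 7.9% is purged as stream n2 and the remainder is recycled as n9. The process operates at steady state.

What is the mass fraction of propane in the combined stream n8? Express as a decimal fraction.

0.859

propane enters only via n14 and leaves only via the purge: 485×0.349 = 0.079×(propane in n4), and the separation unit passes all propane, so propane in n8 = propane in n4 = 2142.6 lb/h.
propylene in n8: m_A = 485×0.651 + (1−0.079)·(1−0.887)·m_A, so m_A = 315.74/0.8959 = 352.41 lb/h.
n8 = 352.41 + 2142.6 = 2495 lb/h.
propane fraction in n8 = 2142.6/2495 = 0.859.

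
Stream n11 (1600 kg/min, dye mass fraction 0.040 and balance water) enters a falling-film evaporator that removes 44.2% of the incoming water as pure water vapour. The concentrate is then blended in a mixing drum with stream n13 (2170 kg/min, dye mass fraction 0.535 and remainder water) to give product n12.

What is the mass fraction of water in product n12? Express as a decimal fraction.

0.604

Vapour removed = 0.442×0.960×1600 = 678.91 kg/min; concentrate = 921.09 kg/min.
water reaching the mixer = 857.09 (from concentrate) + 2170×0.465 = 1866.1 kg/min.
Product flow = 921.09 + 2170 = 3091.1 kg/min; water fraction = 0.604.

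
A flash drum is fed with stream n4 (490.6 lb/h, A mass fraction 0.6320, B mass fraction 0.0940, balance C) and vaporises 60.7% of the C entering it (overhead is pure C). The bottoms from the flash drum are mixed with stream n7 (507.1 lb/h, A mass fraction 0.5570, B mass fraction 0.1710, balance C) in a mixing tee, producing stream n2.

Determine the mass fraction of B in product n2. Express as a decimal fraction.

Vapour removed = 0.607×0.274×490.6 = 81.596 lb/h; concentrate = 409 lb/h.
B reaching the mixer = 46.116 (from concentrate) + 507.1×0.171 = 132.83 lb/h.
Product flow = 409 + 507.1 = 916.1 lb/h; B fraction = 0.1450.

0.1450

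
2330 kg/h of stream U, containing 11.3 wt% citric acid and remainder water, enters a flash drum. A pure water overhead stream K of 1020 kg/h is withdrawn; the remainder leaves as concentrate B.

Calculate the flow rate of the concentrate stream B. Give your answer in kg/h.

1310 kg/h

Concentrate = 2330 − 1020 = 1310 kg/h.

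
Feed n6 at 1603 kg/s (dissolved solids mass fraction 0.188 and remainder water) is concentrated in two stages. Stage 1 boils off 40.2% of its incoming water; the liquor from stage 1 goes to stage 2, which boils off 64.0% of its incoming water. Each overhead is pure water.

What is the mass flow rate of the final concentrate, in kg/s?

water in feed = 1603×0.812 = 1301.6 kg/s.
After stage 1: water left = (1−0.402)×1301.6 = 778.38; stream total = 1079.7 kg/s.
After stage 2: water left = (1−0.640)×778.38 = 280.22; final concentrate = 581.58 kg/s.

581.6 kg/s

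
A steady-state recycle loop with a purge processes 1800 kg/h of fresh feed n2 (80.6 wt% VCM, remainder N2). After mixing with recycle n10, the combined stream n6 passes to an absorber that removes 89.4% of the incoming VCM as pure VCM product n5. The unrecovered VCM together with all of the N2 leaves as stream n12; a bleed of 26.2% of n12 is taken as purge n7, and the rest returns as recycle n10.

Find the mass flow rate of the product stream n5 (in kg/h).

1407 kg/h

VCM in n6: m_A = 1800×0.806 + (1−0.262)·(1−0.894)·m_A, so m_A = 1450.8/0.9218 = 1573.9 kg/h.
Product n5 = 0.894×1573.9 = 1407.1 kg/h.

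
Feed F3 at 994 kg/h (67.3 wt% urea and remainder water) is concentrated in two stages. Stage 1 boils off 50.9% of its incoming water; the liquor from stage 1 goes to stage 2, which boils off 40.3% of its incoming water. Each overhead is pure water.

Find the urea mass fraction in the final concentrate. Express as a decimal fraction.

0.8753

water in feed = 994×0.327 = 325.04 kg/h.
After stage 1: water left = (1−0.509)×325.04 = 159.59; stream total = 828.56 kg/h.
After stage 2: water left = (1−0.403)×159.59 = 95.277; final concentrate = 764.24 kg/h.
urea fraction = 668.96/764.24 = 0.8753.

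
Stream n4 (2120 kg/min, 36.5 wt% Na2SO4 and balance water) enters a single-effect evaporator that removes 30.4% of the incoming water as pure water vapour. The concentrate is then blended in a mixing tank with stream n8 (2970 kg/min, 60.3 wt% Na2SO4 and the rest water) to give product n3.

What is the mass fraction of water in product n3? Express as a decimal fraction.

Vapour removed = 0.304×0.635×2120 = 409.24 kg/min; concentrate = 1710.8 kg/min.
water reaching the mixer = 936.96 (from concentrate) + 2970×0.397 = 2116 kg/min.
Product flow = 1710.8 + 2970 = 4680.8 kg/min; water fraction = 0.452.

0.452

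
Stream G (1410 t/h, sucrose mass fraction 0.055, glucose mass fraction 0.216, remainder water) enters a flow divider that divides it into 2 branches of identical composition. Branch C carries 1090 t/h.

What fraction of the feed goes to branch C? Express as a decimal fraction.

Fraction to C = 1090/1410 = 0.7730.

0.773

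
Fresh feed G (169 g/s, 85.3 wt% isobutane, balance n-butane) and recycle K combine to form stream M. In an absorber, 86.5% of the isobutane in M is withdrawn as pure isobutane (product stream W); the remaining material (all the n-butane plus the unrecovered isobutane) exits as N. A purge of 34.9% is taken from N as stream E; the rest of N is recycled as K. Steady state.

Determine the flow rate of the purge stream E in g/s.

32.29 g/s

n-butane enters only via G and leaves only via the purge: 169×0.147 = 0.349×(n-butane in N), and the absorber passes all n-butane, so n-butane in M = n-butane in N = 71.183 g/s.
isobutane in M: m_A = 169×0.853 + (1−0.349)·(1−0.865)·m_A, so m_A = 144.16/0.9121 = 158.05 g/s.
N = (1−0.865)×158.05 + 71.183 = 92.52 g/s.
Purge E = 0.349×92.52 = 32.289 g/s.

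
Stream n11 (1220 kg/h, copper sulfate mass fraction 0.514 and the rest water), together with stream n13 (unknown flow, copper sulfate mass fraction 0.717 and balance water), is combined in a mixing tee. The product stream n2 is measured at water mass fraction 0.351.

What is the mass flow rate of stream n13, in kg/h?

Let n13 be the unknown flow. Total out = 1220 + n13.
water balance: 592.92 + 0.283·n13 = 0.351·(1220 + n13)
(0.283 − 0.351)·n13 = 0.351×1220 − 592.92 = -164.7
n13 = -164.7 / -0.068 = 2422.1 kg/h

2422 kg/h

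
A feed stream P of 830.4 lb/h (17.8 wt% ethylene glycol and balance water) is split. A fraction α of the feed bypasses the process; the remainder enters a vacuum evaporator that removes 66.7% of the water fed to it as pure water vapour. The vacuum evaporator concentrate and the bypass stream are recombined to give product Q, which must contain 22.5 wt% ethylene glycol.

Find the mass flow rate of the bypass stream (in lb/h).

All 830.4×0.178 = 147.81 lb/h of ethylene glycol reaches Q, so Q = 147.81/0.225 = 656.94 lb/h and vapour = 173.46 lb/h.
The evaporator receives (1−α)·830.4 of feed at 0.822 water and removes 0.667 of that water:
0.667×0.822×(1−α)×830.4 = 173.46
(1−α) = 173.46/455.29 = 0.3810;  α = 0.6190.
Bypass flow = 0.6190×830.4 = 514.02 lb/h.

514 lb/h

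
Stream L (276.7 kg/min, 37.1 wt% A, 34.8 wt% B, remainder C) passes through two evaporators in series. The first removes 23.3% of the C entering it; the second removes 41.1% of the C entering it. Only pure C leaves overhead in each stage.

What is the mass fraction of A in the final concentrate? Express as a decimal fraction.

C in feed = 276.7×0.281 = 77.753 kg/min.
After stage 1: C left = (1−0.233)×77.753 = 59.636; stream total = 258.58 kg/min.
After stage 2: C left = (1−0.411)×59.636 = 35.126; final concentrate = 234.07 kg/min.
A fraction = 102.66/234.07 = 0.4386.

0.4386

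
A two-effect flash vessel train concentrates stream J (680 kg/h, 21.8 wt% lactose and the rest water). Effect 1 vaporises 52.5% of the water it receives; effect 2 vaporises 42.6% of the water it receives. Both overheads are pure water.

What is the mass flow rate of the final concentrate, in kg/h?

293.2 kg/h

water in feed = 680×0.782 = 531.76 kg/h.
After stage 1: water left = (1−0.525)×531.76 = 252.59; stream total = 400.83 kg/h.
After stage 2: water left = (1−0.426)×252.59 = 144.98; final concentrate = 293.22 kg/h.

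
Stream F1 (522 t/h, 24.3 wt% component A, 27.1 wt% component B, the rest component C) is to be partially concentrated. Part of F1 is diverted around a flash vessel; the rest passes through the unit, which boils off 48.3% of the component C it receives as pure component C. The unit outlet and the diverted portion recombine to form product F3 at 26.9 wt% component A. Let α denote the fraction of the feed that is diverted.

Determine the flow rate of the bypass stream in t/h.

307.1 t/h

All 522×0.243 = 126.85 t/h of component A reaches F3, so F3 = 126.85/0.269 = 471.55 t/h and vapour = 50.454 t/h.
The evaporator receives (1−α)·522 of feed at 0.486 component C and removes 0.483 of that component C:
0.483×0.486×(1−α)×522 = 50.454
(1−α) = 50.454/122.53 = 0.4118;  α = 0.5882.
Bypass flow = 0.5882×522 = 307.06 t/h.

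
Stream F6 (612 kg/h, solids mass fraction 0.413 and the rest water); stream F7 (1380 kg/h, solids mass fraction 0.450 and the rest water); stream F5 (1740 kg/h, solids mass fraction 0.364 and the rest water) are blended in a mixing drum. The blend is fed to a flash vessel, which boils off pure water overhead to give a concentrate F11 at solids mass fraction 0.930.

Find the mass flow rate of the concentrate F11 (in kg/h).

1621 kg/h

solids entering = 612×0.413 + 1380×0.450 + 1740×0.364 = 1507.1 kg/h.
All solids reports to F11, so F11 = 1507.1/0.930 = 1620.6 kg/h.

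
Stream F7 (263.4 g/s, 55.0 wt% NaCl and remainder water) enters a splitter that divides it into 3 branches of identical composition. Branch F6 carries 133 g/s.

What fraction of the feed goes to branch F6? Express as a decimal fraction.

0.505

Fraction to F6 = 133/263.4 = 0.5049.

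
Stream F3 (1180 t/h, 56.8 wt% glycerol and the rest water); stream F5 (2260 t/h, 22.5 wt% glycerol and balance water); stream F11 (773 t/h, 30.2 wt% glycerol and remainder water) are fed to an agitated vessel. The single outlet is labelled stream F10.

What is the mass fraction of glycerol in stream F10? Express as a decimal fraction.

0.3352

Total flow out = 1180 + 2260 + 773 = 4213 t/h.
glycerol in = 1180×0.568 + 2260×0.225 + 773×0.302 = 1412.2 t/h.
glycerol mass fraction in F10 = 1412.2/4213 = 0.3352.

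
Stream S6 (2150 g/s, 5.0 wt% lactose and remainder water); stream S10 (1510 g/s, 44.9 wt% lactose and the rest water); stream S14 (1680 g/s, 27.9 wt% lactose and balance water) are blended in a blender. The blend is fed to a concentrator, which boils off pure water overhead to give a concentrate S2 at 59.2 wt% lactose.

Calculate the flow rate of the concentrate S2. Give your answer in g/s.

2119 g/s

lactose entering = 2150×0.050 + 1510×0.449 + 1680×0.279 = 1254.2 g/s.
All lactose reports to S2, so S2 = 1254.2/0.592 = 2118.6 g/s.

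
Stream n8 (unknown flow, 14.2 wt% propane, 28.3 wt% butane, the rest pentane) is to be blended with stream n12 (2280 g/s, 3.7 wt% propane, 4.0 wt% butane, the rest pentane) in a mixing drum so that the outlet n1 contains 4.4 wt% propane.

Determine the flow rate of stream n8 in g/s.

Let n8 be the unknown flow. Total out = 2280 + n8.
propane balance: 84.36 + 0.142·n8 = 0.044·(2280 + n8)
(0.142 − 0.044)·n8 = 0.044×2280 − 84.36 = 15.96
n8 = 15.96 / 0.098 = 162.86 g/s

162.9 g/s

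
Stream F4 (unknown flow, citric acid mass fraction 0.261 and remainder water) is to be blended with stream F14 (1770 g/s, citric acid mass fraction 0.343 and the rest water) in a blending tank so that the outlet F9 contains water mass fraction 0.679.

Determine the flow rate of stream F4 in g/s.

Let F4 be the unknown flow. Total out = 1770 + F4.
water balance: 1162.9 + 0.739·F4 = 0.679·(1770 + F4)
(0.739 − 0.679)·F4 = 0.679×1770 − 1162.9 = 38.94
F4 = 38.94 / 0.060 = 649 g/s

649 g/s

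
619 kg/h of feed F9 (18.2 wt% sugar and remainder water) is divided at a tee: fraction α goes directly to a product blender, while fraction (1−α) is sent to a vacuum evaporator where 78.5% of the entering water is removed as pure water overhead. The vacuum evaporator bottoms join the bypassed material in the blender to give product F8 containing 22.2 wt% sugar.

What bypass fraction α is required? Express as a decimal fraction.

All 619×0.182 = 112.66 kg/h of sugar reaches F8, so F8 = 112.66/0.222 = 507.47 kg/h and vapour = 111.53 kg/h.
The evaporator receives (1−α)·619 of feed at 0.818 water and removes 0.785 of that water:
0.785×0.818×(1−α)×619 = 111.53
(1−α) = 111.53/397.48 = 0.2806;  α = 0.7194.

0.719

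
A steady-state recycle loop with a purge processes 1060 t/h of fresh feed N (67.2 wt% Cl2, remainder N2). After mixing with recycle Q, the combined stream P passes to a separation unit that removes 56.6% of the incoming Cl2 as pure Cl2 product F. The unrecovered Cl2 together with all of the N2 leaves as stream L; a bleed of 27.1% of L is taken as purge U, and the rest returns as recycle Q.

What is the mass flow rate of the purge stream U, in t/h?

N2 enters only via N and leaves only via the purge: 1060×0.328 = 0.271×(N2 in L), and the separation unit passes all N2, so N2 in P = N2 in L = 1283 t/h.
Cl2 in P: m_A = 1060×0.672 + (1−0.271)·(1−0.566)·m_A, so m_A = 712.32/0.6836 = 1042 t/h.
L = (1−0.566)×1042 + 1283 = 1735.2 t/h.
Purge U = 0.271×1735.2 = 470.23 t/h.

470.2 t/h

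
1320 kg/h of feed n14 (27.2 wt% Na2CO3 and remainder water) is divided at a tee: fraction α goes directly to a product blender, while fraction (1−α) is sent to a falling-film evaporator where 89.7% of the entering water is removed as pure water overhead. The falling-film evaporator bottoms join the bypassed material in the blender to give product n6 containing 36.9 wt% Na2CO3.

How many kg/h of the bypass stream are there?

788.6 kg/h

All 1320×0.272 = 359.04 kg/h of Na2CO3 reaches n6, so n6 = 359.04/0.369 = 973.01 kg/h and vapour = 346.99 kg/h.
The evaporator receives (1−α)·1320 of feed at 0.728 water and removes 0.897 of that water:
0.897×0.728×(1−α)×1320 = 346.99
(1−α) = 346.99/861.98 = 0.4026;  α = 0.5974.
Bypass flow = 0.5974×1320 = 788.63 kg/h.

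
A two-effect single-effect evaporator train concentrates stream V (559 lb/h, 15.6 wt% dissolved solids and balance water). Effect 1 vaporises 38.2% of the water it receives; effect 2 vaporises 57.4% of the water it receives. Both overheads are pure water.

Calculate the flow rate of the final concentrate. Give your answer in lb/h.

211.4 lb/h

water in feed = 559×0.844 = 471.8 lb/h.
After stage 1: water left = (1−0.382)×471.8 = 291.57; stream total = 378.77 lb/h.
After stage 2: water left = (1−0.574)×291.57 = 124.21; final concentrate = 211.41 lb/h.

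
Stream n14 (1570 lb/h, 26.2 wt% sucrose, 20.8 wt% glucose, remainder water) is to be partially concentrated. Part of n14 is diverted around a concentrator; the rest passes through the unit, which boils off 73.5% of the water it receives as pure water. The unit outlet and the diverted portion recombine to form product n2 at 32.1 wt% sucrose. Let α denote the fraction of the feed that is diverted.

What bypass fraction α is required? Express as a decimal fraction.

All 1570×0.262 = 411.34 lb/h of sucrose reaches n2, so n2 = 411.34/0.321 = 1281.4 lb/h and vapour = 288.57 lb/h.
The evaporator receives (1−α)·1570 of feed at 0.530 water and removes 0.735 of that water:
0.735×0.530×(1−α)×1570 = 288.57
(1−α) = 288.57/611.59 = 0.4718;  α = 0.5282.

0.528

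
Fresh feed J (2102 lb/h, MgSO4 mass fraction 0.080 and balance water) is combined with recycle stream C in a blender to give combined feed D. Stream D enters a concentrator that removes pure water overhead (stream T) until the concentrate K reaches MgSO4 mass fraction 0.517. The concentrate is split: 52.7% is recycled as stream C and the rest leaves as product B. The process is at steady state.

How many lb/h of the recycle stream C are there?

Overall MgSO4 balance (none leaves overhead): MgSO4 in fresh feed = MgSO4 in product, i.e. 2102×0.080 = (1−0.527)·K·0.517.
K = 168.16/(0.517×0.473) = 687.66 lb/h.
Recycle C = 0.527×687.66 = 362.39 lb/h.

362.4 lb/h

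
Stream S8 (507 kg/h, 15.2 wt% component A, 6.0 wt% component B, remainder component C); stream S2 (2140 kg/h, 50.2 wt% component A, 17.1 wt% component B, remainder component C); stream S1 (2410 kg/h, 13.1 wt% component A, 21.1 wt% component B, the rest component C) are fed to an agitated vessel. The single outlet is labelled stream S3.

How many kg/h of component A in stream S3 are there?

component A out = component A in = 507×0.152 + 2140×0.502 + 2410×0.131 = 1467.1 kg/h.

1467 kg/h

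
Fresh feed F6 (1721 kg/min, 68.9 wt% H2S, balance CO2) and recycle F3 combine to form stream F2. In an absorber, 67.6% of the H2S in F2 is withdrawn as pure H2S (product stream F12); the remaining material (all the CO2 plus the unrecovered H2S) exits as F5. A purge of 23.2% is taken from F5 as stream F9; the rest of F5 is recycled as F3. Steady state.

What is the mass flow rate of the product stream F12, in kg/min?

H2S in F2: m_A = 1721×0.689 + (1−0.232)·(1−0.676)·m_A, so m_A = 1185.8/0.7512 = 1578.6 kg/min.
Product F12 = 0.676×1578.6 = 1067.1 kg/min.

1067 kg/min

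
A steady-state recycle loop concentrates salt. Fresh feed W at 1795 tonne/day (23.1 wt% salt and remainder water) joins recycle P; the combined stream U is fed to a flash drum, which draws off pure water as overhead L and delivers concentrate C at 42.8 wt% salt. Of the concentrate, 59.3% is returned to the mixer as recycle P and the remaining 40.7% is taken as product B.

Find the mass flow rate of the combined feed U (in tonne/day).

Overall salt balance (none leaves overhead): salt in fresh feed = salt in product, i.e. 1795×0.231 = (1−0.593)·C·0.428.
C = 414.65/(0.428×0.407) = 2380.3 tonne/day.
Recycle P = 0.593×2380.3 = 1411.5 tonne/day.
Combined feed U = 1795 + 1411.5 = 3206.5 tonne/day.

3207 tonne/day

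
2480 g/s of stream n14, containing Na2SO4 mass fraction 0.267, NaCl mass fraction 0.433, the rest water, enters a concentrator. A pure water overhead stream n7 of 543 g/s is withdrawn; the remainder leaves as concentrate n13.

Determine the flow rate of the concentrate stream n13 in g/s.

Concentrate = 2480 − 543 = 1937 g/s.

1937 g/s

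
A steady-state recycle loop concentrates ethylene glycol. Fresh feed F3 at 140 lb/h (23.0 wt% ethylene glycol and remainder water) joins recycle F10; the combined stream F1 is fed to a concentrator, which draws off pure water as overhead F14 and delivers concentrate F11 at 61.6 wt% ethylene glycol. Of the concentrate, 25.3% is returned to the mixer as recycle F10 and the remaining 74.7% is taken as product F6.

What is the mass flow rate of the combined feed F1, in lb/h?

Overall ethylene glycol balance (none leaves overhead): ethylene glycol in fresh feed = ethylene glycol in product, i.e. 140×0.230 = (1−0.253)·F11·0.616.
F11 = 32.2/(0.616×0.747) = 69.977 lb/h.
Recycle F10 = 0.253×69.977 = 17.704 lb/h.
Combined feed F1 = 140 + 17.704 = 157.7 lb/h.

157.7 lb/h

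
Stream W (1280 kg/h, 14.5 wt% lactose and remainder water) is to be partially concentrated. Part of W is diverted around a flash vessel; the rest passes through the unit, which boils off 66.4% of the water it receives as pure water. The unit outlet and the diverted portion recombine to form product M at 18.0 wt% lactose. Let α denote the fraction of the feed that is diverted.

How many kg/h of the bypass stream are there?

841.6 kg/h

All 1280×0.145 = 185.6 kg/h of lactose reaches M, so M = 185.6/0.180 = 1031.1 kg/h and vapour = 248.89 kg/h.
The evaporator receives (1−α)·1280 of feed at 0.855 water and removes 0.664 of that water:
0.664×0.855×(1−α)×1280 = 248.89
(1−α) = 248.89/726.68 = 0.3425;  α = 0.6575.
Bypass flow = 0.6575×1280 = 841.6 kg/h.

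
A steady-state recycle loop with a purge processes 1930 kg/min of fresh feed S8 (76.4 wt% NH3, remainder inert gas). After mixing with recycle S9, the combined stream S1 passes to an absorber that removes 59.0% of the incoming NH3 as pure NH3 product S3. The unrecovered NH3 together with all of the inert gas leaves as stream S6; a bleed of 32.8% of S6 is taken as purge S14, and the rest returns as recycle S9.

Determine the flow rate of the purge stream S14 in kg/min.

inert gas enters only via S8 and leaves only via the purge: 1930×0.236 = 0.328×(inert gas in S6), and the absorber passes all inert gas, so inert gas in S1 = inert gas in S6 = 1388.7 kg/min.
NH3 in S1: m_A = 1930×0.764 + (1−0.328)·(1−0.590)·m_A, so m_A = 1474.5/0.7245 = 2035.3 kg/min.
S6 = (1−0.590)×2035.3 + 1388.7 = 2223.1 kg/min.
Purge S14 = 0.328×2223.1 = 729.18 kg/min.

729.2 kg/min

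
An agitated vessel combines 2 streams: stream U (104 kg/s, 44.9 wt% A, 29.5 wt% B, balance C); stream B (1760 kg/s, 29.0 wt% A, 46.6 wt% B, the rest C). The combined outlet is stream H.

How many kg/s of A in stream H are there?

A out = A in = 104×0.449 + 1760×0.290 = 557.1 kg/s.

557.1 kg/s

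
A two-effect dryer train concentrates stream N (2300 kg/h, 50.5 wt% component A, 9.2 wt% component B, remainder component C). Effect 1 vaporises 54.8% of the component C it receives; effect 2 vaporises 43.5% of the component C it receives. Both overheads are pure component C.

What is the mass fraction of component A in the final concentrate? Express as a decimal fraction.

component C in feed = 2300×0.403 = 926.9 kg/h.
After stage 1: component C left = (1−0.548)×926.9 = 418.96; stream total = 1792.1 kg/h.
After stage 2: component C left = (1−0.435)×418.96 = 236.71; final concentrate = 1609.8 kg/h.
component A fraction = 1161.5/1609.8 = 0.722.

0.722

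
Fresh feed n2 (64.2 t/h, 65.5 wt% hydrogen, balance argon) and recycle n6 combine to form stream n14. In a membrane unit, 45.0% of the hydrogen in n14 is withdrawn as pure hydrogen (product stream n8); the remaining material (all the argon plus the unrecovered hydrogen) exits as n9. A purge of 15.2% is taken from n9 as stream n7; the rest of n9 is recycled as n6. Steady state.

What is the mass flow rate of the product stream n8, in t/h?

hydrogen in n14: m_A = 64.2×0.655 + (1−0.152)·(1−0.450)·m_A, so m_A = 42.051/0.5336 = 78.806 t/h.
Product n8 = 0.450×78.806 = 35.463 t/h.

35.46 t/h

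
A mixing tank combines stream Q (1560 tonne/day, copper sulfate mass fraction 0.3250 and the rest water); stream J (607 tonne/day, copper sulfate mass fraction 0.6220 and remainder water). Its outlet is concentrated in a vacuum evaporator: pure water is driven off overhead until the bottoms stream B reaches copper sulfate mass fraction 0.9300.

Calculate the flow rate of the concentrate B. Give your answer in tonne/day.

copper sulfate entering = 1560×0.325 + 607×0.622 = 884.55 tonne/day.
All copper sulfate reports to B, so B = 884.55/0.930 = 951.13 tonne/day.

951.1 tonne/day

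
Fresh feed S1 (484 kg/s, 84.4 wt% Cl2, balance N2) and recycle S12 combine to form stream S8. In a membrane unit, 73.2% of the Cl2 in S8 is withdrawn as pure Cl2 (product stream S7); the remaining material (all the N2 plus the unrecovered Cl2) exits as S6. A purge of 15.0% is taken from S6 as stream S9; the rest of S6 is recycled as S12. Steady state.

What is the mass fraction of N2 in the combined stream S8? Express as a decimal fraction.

N2 enters only via S1 and leaves only via the purge: 484×0.156 = 0.150×(N2 in S6), and the membrane unit passes all N2, so N2 in S8 = N2 in S6 = 503.36 kg/s.
Cl2 in S8: m_A = 484×0.844 + (1−0.150)·(1−0.732)·m_A, so m_A = 408.5/0.7722 = 529 kg/s.
S8 = 529 + 503.36 = 1032.4 kg/s.
N2 fraction in S8 = 503.36/1032.4 = 0.488.

0.488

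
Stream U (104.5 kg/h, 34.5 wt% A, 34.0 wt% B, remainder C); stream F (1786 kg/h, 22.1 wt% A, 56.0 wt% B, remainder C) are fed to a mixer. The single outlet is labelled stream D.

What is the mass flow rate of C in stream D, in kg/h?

424.1 kg/h

C out = C in = 104.5×0.315 + 1786×0.219 = 424.05 kg/h.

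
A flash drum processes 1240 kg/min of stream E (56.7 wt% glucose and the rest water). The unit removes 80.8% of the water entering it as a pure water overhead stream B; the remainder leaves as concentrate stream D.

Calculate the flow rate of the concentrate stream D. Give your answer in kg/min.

806.2 kg/min

water entering = 1240×0.433 = 536.92 kg/min; overhead removed = 0.808×536.92 = 433.83 kg/min.
Concentrate = 1240 − 433.83 = 806.17 kg/min.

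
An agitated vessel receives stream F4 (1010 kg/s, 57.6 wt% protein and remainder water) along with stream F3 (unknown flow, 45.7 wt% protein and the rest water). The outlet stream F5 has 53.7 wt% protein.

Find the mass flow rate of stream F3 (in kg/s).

492.4 kg/s

Let F3 be the unknown flow. Total out = 1010 + F3.
protein balance: 581.76 + 0.457·F3 = 0.537·(1010 + F3)
(0.457 − 0.537)·F3 = 0.537×1010 − 581.76 = -39.39
F3 = -39.39 / -0.080 = 492.37 kg/s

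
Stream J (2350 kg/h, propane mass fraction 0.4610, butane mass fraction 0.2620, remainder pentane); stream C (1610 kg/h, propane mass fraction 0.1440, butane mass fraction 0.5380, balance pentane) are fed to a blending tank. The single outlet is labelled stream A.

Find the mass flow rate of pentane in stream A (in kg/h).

pentane out = pentane in = 2350×0.277 + 1610×0.318 = 1162.9 kg/h.

1163 kg/h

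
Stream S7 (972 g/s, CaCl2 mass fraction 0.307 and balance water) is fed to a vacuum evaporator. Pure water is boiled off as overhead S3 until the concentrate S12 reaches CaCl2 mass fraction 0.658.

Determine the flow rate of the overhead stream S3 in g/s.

CaCl2 is conserved: 972×0.307 = 298.4 g/s all reports to the concentrate.
Concentrate = 298.4/(target fraction) = 453.5 g/s.
Overhead = 972 − 453.5 = 518.5 g/s.

518.5 g/s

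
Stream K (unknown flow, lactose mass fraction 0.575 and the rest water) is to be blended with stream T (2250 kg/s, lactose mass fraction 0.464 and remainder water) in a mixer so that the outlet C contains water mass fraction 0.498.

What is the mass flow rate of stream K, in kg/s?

1171 kg/s

Let K be the unknown flow. Total out = 2250 + K.
water balance: 1206 + 0.425·K = 0.498·(2250 + K)
(0.425 − 0.498)·K = 0.498×2250 − 1206 = -85.5
K = -85.5 / -0.073 = 1171.2 kg/s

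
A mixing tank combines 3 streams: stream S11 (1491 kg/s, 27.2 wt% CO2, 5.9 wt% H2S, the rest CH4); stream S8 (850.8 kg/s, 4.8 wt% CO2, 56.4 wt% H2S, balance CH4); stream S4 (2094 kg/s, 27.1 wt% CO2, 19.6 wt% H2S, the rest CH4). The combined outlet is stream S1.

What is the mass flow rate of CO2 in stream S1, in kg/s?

CO2 out = CO2 in = 1491×0.272 + 850.8×0.048 + 2094×0.271 = 1013.9 kg/s.

1014 kg/s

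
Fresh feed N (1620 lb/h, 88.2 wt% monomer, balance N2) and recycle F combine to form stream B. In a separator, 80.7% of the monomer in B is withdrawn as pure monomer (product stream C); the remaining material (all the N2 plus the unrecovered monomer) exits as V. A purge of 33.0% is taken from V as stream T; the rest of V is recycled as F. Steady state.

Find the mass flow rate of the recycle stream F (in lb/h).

N2 enters only via N and leaves only via the purge: 1620×0.118 = 0.330×(N2 in V), and the separator passes all N2, so N2 in B = N2 in V = 579.27 lb/h.
monomer in B: m_A = 1620×0.882 + (1−0.330)·(1−0.807)·m_A, so m_A = 1428.8/0.8707 = 1641 lb/h.
V = (1−0.807)×1641 + 579.27 = 895.99 lb/h.
Recycle F = (1−0.330)×895.99 = 600.32 lb/h.

600.3 lb/h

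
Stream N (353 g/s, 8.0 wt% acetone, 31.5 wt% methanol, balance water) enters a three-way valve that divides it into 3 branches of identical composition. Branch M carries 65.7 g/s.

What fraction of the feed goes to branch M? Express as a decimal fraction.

Fraction to M = 65.7/353 = 0.1861.

0.186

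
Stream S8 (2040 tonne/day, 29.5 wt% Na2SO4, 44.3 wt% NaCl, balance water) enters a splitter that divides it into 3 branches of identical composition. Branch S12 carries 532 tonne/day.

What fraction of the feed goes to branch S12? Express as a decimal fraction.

Fraction to S12 = 532/2040 = 0.2608.

0.261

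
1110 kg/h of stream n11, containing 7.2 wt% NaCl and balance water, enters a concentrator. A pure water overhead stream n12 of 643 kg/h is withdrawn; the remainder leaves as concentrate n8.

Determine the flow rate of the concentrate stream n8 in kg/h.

467 kg/h

Concentrate = 1110 − 643 = 467 kg/h.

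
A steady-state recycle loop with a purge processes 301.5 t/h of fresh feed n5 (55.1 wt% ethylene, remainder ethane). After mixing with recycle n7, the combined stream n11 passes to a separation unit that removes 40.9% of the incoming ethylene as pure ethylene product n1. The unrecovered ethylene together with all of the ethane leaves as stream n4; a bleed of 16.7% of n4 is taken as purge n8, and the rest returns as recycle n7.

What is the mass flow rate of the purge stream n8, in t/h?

167.7 t/h

ethane enters only via n5 and leaves only via the purge: 301.5×0.449 = 0.167×(ethane in n4), and the separation unit passes all ethane, so ethane in n11 = ethane in n4 = 810.62 t/h.
ethylene in n11: m_A = 301.5×0.551 + (1−0.167)·(1−0.409)·m_A, so m_A = 166.13/0.5077 = 327.22 t/h.
n4 = (1−0.409)×327.22 + 810.62 = 1004 t/h.
Purge n8 = 0.167×1004 = 167.67 t/h.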